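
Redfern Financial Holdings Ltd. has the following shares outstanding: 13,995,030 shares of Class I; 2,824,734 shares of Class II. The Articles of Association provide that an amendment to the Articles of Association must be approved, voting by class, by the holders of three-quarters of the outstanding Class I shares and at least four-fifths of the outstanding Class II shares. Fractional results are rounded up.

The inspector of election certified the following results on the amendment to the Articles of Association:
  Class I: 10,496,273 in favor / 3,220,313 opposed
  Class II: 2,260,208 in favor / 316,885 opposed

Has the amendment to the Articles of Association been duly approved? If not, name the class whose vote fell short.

Class I: 3/4 of 13995030 = 10496272.50, rounded up to 10496273; 10,496,273 required, 10,496,273 in favor — approved.
Class II: 4/5 of 2824734 = 2259787.20, rounded up to 2259788; 2,259,788 required, 2,260,208 in favor — approved.

Approved — every class gave the required vote.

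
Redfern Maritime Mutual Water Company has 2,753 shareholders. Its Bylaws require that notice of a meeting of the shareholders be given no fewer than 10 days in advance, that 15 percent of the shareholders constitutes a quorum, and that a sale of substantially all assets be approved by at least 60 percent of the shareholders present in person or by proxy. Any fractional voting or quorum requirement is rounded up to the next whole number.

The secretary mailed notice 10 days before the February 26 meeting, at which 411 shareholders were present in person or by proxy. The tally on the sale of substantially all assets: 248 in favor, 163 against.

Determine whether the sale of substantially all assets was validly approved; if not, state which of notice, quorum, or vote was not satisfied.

Notice: 10 days given; 10 required. Satisfied.
Quorum: 15% of 2,753 = 412.95, rounded up to 413; 411 present. Not satisfied.
Vote: requires three-fifths of those present (411); 3/5 of 411 = 246.60, rounded up to 247, so 247 needed; 248 in favor. Satisfied.

Invalid — quorum requirement not satisfied.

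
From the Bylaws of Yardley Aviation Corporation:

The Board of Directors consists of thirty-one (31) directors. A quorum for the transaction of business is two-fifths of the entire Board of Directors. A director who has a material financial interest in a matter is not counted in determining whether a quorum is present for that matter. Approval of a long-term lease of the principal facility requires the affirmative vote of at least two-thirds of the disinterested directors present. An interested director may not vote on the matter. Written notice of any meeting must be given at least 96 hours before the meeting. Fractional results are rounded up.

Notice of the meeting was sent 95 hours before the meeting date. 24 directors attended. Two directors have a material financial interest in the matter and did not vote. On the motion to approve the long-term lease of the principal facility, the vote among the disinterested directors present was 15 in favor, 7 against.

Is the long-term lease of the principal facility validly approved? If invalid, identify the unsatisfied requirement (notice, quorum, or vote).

Invalid — notice requirement not satisfied.

Notice: 95 hours given; 96 required (95 < 96). Not satisfied.
Quorum: 24 present, but the 2 interested directors do not count, leaving 22. Quorum is 13. Satisfied.
Vote: the long-term lease of the principal facility requires two-thirds of the disinterested directors present (24 − 2 = 22). 2/3 of 22 = 14.67, rounded up to 15, so 15 affirmative votes are needed; 15 voted in favor. Satisfied.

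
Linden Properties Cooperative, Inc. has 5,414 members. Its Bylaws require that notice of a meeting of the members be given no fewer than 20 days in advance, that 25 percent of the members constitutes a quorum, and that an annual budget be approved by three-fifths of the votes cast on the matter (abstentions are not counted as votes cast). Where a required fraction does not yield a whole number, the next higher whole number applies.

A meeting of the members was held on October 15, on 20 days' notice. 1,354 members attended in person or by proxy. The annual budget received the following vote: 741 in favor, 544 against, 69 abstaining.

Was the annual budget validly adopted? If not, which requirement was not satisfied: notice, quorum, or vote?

Invalid — vote requirement not satisfied.

Notice: 20 days given; 20 required. Satisfied.
Quorum: 25% of 5,414 = 1,353.50, rounded up to 1,354; 1,354 present. Satisfied.
Vote: requires three-fifths of the votes cast (1,354 − 69 abstaining = 1,285); 3/5 of 1285 = 771, so 771 needed; 741 in favor. Not satisfied.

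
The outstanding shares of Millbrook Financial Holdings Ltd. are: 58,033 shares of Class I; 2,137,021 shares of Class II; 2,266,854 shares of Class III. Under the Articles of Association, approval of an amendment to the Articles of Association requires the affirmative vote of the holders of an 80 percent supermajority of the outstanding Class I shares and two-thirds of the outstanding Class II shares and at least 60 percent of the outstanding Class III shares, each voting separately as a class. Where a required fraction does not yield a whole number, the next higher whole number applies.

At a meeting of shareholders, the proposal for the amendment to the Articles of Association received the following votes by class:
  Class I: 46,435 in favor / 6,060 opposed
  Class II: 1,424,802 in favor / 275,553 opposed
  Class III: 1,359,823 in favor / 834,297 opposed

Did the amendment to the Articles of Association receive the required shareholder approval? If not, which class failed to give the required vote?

Class I: 4/5 of 58033 = 46426.40, rounded up to 46427; 46,427 required, 46,435 in favor — approved.
Class II: 2/3 of 2137021 = 1424680.67, rounded up to 1424681; 1,424,681 required, 1,424,802 in favor — approved.
Class III: 3/5 of 2266854 = 1360112.40, rounded up to 1360113; 1,360,113 required, 1,359,823 in favor — not approved.

Not approved — the Class III shares did not give the required vote.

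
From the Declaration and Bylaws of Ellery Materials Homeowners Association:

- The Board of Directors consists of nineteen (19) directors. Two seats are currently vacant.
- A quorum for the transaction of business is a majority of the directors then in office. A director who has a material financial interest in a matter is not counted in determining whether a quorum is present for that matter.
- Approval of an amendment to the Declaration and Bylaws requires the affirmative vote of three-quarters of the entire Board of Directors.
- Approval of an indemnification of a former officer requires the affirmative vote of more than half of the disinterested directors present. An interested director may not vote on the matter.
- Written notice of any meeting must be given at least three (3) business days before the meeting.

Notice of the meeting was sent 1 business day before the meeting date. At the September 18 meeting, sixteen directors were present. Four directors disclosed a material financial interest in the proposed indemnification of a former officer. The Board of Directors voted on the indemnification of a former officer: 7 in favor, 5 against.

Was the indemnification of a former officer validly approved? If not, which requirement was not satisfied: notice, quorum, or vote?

Invalid — notice requirement not satisfied.

Notice: 1 business day given; 3 required (1 < 3). Not satisfied.
Quorum: 16 present, but the 4 interested directors do not count, leaving 12. Quorum is 9. Satisfied.
Vote: the indemnification of a former officer requires a majority of the disinterested directors present (16 − 4 = 12). A majority of 12 is 7, so 7 affirmative votes are needed; 7 voted in favor. Satisfied.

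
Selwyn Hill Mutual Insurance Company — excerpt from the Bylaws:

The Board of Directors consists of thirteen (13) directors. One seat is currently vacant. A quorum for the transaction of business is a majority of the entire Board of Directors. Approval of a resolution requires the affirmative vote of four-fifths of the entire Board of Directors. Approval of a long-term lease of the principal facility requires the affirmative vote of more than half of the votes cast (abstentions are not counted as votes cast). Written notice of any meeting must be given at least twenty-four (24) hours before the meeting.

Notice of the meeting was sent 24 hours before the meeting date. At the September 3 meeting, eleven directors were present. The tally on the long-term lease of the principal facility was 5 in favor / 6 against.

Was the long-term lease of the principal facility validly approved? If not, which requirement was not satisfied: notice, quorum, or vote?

Invalid — vote requirement not satisfied.

Notice: 24 hours given; 24 required (24 ≥ 24). Satisfied.
Quorum: 11 present; quorum is 7. Satisfied.
Vote: the long-term lease of the principal facility requires a majority of the votes cast (11). A majority of 11 is 6, so 6 affirmative votes are needed; 5 voted in favor. Not satisfied.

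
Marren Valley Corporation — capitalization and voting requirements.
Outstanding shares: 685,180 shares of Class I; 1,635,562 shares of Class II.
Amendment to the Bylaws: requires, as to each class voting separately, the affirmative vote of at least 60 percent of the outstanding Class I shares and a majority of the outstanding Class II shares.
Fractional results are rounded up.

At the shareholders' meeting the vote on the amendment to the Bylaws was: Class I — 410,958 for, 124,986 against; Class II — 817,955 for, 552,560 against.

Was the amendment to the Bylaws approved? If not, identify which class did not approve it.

Not approved — the Class I shares did not give the required vote.

Class I: 3/5 of 685180 = 411108; 411,108 required, 410,958 in favor — not approved.
Class II: a majority of 1635562 is 817782; 817,782 required, 817,955 in favor — approved.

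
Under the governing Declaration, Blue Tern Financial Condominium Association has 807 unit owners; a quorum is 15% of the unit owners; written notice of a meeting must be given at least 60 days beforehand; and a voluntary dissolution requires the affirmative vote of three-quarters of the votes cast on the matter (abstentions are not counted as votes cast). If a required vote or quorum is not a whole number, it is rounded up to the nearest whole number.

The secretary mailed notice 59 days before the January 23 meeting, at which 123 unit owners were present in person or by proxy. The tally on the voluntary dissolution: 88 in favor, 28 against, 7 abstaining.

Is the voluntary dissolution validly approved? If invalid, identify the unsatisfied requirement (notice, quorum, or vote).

Invalid — notice requirement not satisfied.

Notice: 59 days given; 60 required. Not satisfied.
Quorum: 15% of 807 = 121.05, rounded up to 122; 123 present. Satisfied.
Vote: requires three-fourths of the votes cast (123 − 7 abstaining = 116); 3/4 of 116 = 87, so 87 needed; 88 in favor. Satisfied.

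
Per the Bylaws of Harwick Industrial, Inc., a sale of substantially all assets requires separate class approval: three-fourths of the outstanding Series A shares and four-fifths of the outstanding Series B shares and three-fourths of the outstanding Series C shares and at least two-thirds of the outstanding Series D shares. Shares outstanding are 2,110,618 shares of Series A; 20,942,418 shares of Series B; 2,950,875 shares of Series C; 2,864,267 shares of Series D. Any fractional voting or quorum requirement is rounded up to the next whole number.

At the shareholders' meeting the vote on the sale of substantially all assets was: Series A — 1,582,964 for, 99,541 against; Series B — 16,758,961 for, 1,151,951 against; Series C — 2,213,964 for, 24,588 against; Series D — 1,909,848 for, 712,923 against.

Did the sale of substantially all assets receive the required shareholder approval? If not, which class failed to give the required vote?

Series A: 3/4 of 2110618 = 1582963.50, rounded up to 1582964; 1,582,964 required, 1,582,964 in favor — approved.
Series B: 4/5 of 20942418 = 16753934.40, rounded up to 16753935; 16,753,935 required, 16,758,961 in favor — approved.
Series C: 3/4 of 2950875 = 2213156.25, rounded up to 2213157; 2,213,157 required, 2,213,964 in favor — approved.
Series D: 2/3 of 2864267 = 1909511.33, rounded up to 1909512; 1,909,512 required, 1,909,848 in favor — approved.

Approved — every class gave the required vote.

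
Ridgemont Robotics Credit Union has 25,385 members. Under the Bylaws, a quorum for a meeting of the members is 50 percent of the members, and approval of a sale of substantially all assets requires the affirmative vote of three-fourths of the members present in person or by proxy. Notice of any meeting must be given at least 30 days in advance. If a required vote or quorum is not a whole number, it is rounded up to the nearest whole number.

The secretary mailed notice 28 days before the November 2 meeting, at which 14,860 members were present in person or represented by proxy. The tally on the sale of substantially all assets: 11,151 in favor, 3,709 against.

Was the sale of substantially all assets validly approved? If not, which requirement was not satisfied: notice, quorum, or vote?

Notice: 28 days given; 30 required. Not satisfied.
Quorum: 50% of 25,385 = 12,692.50, rounded up to 12,693; 14,860 present. Satisfied.
Vote: requires three-fourths of those present (14,860); 3/4 of 14860 = 11145, so 11,145 needed; 11,151 in favor. Satisfied.

Invalid — notice requirement not satisfied.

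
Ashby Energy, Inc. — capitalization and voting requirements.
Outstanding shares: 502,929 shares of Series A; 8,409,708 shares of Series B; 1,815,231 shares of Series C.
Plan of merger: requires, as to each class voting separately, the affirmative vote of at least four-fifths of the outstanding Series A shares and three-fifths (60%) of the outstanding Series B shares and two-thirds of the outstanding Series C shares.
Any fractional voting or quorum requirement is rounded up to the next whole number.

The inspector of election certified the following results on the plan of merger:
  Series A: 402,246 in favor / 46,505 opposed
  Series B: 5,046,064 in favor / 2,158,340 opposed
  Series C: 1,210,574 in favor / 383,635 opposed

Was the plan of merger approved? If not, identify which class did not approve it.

Series A: 4/5 of 502929 = 402343.20, rounded up to 402344; 402,344 required, 402,246 in favor — not approved.
Series B: 3/5 of 8409708 = 5045824.80, rounded up to 5045825; 5,045,825 required, 5,046,064 in favor — approved.
Series C: 2/3 of 1815231 = 1210154; 1,210,154 required, 1,210,574 in favor — approved.

Not approved — the Series A shares did not give the required vote.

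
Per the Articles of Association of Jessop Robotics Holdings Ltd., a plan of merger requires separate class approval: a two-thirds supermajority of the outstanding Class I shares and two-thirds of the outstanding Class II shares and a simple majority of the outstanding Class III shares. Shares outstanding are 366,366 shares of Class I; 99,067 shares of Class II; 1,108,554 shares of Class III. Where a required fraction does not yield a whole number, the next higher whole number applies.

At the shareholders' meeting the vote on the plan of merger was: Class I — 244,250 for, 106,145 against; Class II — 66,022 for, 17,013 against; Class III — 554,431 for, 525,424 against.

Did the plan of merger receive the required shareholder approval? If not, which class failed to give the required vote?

Class I: 2/3 of 366366 = 244244; 244,244 required, 244,250 in favor — approved.
Class II: 2/3 of 99067 = 66044.67, rounded up to 66045; 66,045 required, 66,022 in favor — not approved.
Class III: a majority of 1108554 is 554278; 554,278 required, 554,431 in favor — approved.

Not approved — the Class II shares did not give the required vote.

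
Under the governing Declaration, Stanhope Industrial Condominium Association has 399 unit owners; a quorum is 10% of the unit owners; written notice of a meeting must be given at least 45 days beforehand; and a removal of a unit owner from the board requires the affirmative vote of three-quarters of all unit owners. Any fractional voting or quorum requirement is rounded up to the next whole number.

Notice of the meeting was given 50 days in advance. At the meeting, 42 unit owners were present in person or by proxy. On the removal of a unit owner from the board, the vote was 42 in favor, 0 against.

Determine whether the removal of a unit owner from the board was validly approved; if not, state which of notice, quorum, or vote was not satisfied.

Invalid — vote requirement not satisfied.

Notice: 50 days given; 45 required. Satisfied.
Quorum: 10% of 399 = 39.90, rounded up to 40; 42 present. Satisfied.
Vote: requires three-fourths of all unit owners (399); 3/4 of 399 = 299.25, rounded up to 300, so 300 needed; 42 in favor. Not satisfied.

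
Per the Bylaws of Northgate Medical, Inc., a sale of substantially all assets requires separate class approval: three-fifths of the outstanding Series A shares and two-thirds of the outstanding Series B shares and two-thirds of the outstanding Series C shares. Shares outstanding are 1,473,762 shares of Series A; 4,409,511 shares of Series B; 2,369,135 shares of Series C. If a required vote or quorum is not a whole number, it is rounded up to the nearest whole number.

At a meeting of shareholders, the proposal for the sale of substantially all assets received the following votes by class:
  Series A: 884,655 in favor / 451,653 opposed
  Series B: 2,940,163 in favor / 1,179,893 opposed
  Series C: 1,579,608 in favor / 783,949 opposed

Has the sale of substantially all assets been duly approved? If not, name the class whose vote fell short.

Series A: 3/5 of 1473762 = 884257.20, rounded up to 884258; 884,258 required, 884,655 in favor — approved.
Series B: 2/3 of 4409511 = 2939674; 2,939,674 required, 2,940,163 in favor — approved.
Series C: 2/3 of 2369135 = 1579423.33, rounded up to 1579424; 1,579,424 required, 1,579,608 in favor — approved.

Approved — every class gave the required vote.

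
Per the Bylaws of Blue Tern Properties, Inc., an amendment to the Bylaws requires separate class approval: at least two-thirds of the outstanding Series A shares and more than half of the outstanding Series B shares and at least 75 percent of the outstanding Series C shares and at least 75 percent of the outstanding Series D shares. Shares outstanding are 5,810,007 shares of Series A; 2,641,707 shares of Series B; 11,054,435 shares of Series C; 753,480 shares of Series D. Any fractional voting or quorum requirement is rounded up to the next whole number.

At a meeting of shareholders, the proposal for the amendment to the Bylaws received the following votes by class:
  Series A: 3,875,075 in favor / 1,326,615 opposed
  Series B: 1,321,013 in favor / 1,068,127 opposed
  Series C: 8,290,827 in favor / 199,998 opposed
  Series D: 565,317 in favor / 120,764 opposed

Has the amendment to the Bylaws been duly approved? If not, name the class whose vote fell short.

Series A: 2/3 of 5810007 = 3873338; 3,873,338 required, 3,875,075 in favor — approved.
Series B: a majority of 2641707 is 1320854; 1,320,854 required, 1,321,013 in favor — approved.
Series C: 3/4 of 11054435 = 8290826.25, rounded up to 8290827; 8,290,827 required, 8,290,827 in favor — approved.
Series D: 3/4 of 753480 = 565110; 565,110 required, 565,317 in favor — approved.

Approved — every class gave the required vote.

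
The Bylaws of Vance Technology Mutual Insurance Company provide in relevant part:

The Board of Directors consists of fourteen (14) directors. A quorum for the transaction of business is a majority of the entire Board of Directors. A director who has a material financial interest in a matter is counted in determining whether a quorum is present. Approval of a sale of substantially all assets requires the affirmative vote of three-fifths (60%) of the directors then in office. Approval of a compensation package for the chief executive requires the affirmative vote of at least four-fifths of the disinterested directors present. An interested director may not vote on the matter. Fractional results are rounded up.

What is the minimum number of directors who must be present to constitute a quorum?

8

A majority of 14 is 8.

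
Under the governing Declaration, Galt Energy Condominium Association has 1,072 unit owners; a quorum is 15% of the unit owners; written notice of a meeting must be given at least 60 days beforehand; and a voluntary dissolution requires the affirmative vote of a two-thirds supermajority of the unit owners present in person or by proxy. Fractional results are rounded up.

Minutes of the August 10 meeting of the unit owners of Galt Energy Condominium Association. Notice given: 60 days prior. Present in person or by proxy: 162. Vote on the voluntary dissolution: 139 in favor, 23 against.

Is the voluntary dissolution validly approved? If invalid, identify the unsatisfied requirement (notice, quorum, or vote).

Notice: 60 days given; 60 required. Satisfied.
Quorum: 15% of 1,072 = 160.80, rounded up to 161; 162 present. Satisfied.
Vote: requires two-thirds of those present (162); 2/3 of 162 = 108, so 108 needed; 139 in favor. Satisfied.

Valid — all requirements satisfied.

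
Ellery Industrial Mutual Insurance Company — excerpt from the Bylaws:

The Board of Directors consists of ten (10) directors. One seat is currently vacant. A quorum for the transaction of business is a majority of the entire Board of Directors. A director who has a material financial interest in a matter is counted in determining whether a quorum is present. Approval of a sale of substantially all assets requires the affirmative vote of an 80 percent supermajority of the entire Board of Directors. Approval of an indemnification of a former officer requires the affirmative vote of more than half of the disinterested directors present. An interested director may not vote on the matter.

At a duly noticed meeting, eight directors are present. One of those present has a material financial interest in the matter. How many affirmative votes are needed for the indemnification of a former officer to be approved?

The indemnification of a former officer requires a majority of the disinterested directors present (8 − 1 = 7).
A majority of 7 is 4.

4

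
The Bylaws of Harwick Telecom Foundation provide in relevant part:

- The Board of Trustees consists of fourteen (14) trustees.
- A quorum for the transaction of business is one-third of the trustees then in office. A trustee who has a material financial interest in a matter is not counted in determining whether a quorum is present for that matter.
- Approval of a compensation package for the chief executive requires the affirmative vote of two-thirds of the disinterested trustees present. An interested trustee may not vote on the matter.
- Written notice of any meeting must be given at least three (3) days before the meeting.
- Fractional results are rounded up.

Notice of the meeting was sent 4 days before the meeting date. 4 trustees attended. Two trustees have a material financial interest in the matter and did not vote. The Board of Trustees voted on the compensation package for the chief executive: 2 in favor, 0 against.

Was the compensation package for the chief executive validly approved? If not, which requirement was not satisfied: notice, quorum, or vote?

Invalid — quorum requirement not satisfied.

Notice: 4 days given; 3 required (4 ≥ 3). Satisfied.
Quorum: 4 present, but the 2 interested trustees do not count, leaving 2. Quorum is 5. Not satisfied.
Vote: the compensation package for the chief executive requires two-thirds of the disinterested trustees present (4 − 2 = 2). 2/3 of 2 = 1.33, rounded up to 2, so 2 affirmative votes are needed; 2 voted in favor. Satisfied. (Moot — without a quorum no business can be validly transacted.)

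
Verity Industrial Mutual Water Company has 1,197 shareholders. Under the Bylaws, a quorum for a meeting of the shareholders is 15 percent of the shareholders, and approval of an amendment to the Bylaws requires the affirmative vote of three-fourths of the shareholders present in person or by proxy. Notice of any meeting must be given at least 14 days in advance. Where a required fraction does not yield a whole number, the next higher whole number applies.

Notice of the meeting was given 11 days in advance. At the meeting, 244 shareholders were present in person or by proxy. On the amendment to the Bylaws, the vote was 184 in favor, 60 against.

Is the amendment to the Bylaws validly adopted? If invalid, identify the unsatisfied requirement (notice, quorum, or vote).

Invalid — notice requirement not satisfied.

Notice: 11 days given; 14 required. Not satisfied.
Quorum: 15% of 1,197 = 179.55, rounded up to 180; 244 present. Satisfied.
Vote: requires three-fourths of those present (244); 3/4 of 244 = 183, so 183 needed; 184 in favor. Satisfied.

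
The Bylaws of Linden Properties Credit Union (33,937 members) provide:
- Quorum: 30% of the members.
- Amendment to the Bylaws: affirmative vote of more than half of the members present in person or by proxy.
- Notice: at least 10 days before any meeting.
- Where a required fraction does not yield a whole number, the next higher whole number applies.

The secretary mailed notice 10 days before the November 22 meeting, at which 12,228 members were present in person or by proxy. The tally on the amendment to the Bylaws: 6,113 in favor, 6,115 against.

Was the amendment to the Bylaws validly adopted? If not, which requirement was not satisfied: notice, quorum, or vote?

Notice: 10 days given; 10 required. Satisfied.
Quorum: 30% of 33,937 = 10,181.10, rounded up to 10,182; 12,228 present. Satisfied.
Vote: requires a majority of those present (12,228); a majority of 12228 is 6115, so 6,115 needed; 6,113 in favor. Not satisfied.

Invalid — vote requirement not satisfied.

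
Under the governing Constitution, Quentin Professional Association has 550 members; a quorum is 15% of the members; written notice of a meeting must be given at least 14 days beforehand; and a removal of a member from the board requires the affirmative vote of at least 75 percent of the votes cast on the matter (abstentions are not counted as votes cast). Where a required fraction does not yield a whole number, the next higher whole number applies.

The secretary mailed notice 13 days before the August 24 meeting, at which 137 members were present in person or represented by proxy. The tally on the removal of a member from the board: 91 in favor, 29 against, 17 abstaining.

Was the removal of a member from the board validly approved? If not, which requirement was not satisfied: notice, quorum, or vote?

Invalid — notice requirement not satisfied.

Notice: 13 days given; 14 required. Not satisfied.
Quorum: 15% of 550 = 82.50, rounded up to 83; 137 present. Satisfied.
Vote: requires three-fourths of the votes cast (137 − 17 abstaining = 120); 3/4 of 120 = 90, so 90 needed; 91 in favor. Satisfied.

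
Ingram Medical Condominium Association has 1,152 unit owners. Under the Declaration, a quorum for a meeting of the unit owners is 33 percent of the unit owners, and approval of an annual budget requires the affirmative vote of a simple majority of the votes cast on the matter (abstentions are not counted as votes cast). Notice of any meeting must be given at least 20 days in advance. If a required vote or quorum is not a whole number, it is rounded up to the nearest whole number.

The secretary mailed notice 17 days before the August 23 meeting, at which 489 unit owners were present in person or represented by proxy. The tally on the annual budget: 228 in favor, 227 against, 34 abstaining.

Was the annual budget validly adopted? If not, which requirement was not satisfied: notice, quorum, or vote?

Invalid — notice requirement not satisfied.

Notice: 17 days given; 20 required. Not satisfied.
Quorum: 33% of 1,152 = 380.16, rounded up to 381; 489 present. Satisfied.
Vote: requires a majority of the votes cast (489 − 34 abstaining = 455); a majority of 455 is 228, so 228 needed; 228 in favor. Satisfied.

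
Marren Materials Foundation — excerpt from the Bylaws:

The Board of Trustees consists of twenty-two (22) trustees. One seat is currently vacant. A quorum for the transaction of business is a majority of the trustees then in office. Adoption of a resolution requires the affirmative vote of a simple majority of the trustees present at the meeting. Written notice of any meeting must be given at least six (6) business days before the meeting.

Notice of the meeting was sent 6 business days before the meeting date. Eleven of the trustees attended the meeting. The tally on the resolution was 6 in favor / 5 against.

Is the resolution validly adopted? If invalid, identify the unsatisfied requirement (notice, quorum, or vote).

Valid — all requirements satisfied.

Notice: 6 business days given; 6 required (6 ≥ 6). Satisfied.
Quorum: 11 present; quorum is 11. Satisfied.
Vote: the resolution requires a majority of the trustees present (11). A majority of 11 is 6, so 6 affirmative votes are needed; 6 voted in favor. Satisfied.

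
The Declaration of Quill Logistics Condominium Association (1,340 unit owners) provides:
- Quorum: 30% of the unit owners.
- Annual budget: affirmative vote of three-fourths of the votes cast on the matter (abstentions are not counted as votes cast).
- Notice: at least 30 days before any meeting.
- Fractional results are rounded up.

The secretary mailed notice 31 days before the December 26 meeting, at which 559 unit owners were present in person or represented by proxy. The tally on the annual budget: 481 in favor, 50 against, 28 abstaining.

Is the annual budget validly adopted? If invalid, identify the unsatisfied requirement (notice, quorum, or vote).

Notice: 31 days given; 30 required. Satisfied.
Quorum: 30% of 1,340 = 402; 559 present. Satisfied.
Vote: requires three-fourths of the votes cast (559 − 28 abstaining = 531); 3/4 of 531 = 398.25, rounded up to 399, so 399 needed; 481 in favor. Satisfied.

Valid — all requirements satisfied.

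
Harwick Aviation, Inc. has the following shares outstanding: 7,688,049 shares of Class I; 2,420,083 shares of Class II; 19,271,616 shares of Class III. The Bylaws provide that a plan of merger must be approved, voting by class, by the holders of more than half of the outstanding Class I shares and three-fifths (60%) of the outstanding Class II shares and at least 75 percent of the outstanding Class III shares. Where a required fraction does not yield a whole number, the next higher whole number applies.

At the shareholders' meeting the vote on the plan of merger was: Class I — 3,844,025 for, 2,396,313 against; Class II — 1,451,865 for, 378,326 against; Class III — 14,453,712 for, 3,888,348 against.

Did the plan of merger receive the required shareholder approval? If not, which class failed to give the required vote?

Not approved — the Class II shares did not give the required vote.

Class I: a majority of 7688049 is 3844025; 3,844,025 required, 3,844,025 in favor — approved.
Class II: 3/5 of 2420083 = 1452049.80, rounded up to 1452050; 1,452,050 required, 1,451,865 in favor — not approved.
Class III: 3/4 of 19271616 = 14453712; 14,453,712 required, 14,453,712 in favor — approved.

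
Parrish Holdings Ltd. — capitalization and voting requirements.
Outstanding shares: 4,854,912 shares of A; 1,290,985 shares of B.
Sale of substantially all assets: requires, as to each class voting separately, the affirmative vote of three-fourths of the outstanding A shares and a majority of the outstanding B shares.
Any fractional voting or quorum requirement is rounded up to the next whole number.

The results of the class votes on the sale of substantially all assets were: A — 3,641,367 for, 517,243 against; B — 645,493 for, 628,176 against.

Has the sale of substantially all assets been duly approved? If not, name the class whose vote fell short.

A: 3/4 of 4854912 = 3641184; 3,641,184 required, 3,641,367 in favor — approved.
B: a majority of 1290985 is 645493; 645,493 required, 645,493 in favor — approved.

Approved — every class gave the required vote.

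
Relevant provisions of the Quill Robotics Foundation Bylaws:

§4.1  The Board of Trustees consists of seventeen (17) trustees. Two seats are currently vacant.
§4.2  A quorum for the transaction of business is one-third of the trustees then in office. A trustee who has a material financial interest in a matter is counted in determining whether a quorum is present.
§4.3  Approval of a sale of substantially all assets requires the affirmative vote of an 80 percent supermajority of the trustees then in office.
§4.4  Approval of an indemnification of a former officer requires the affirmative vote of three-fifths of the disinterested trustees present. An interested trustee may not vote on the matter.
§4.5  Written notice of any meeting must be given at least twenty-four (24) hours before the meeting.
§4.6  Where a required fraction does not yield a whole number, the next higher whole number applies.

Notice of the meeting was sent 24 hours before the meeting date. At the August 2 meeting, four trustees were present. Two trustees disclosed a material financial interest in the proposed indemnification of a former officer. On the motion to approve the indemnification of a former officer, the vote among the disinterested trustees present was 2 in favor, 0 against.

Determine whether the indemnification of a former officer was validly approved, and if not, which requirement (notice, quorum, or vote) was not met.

Notice: 24 hours given; 24 required (24 ≥ 24). Satisfied.
Quorum: 4 present (interested trustees count toward quorum); quorum is 5. Not satisfied.
Vote: the indemnification of a former officer requires three-fifths of the disinterested trustees present (4 − 2 = 2). 3/5 of 2 = 1.20, rounded up to 2, so 2 affirmative votes are needed; 2 voted in favor. Satisfied. (Moot — without a quorum no business can be validly transacted.)

Invalid — quorum requirement not satisfied.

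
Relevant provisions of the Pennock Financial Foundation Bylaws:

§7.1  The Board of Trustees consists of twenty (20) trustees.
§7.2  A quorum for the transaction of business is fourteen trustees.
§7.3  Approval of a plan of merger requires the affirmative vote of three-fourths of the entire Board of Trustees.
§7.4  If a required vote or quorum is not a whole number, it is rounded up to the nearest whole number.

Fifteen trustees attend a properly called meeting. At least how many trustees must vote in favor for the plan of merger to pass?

15

The plan of merger requires three-fourths of the entire Board of Trustees (20).
3/4 of 20 = 15.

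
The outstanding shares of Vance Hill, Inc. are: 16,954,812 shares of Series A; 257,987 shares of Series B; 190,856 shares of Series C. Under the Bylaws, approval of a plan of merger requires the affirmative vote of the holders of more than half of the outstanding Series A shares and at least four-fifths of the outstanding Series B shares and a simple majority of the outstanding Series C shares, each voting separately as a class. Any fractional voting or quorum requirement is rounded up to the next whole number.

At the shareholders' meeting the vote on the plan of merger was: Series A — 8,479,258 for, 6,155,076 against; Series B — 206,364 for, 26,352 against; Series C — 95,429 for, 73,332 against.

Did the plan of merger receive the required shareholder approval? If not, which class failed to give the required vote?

Not approved — the Series B shares did not give the required vote.

Series A: a majority of 16954812 is 8477407; 8,477,407 required, 8,479,258 in favor — approved.
Series B: 4/5 of 257987 = 206389.60, rounded up to 206390; 206,390 required, 206,364 in favor — not approved.
Series C: a majority of 190856 is 95429; 95,429 required, 95,429 in favor — approved.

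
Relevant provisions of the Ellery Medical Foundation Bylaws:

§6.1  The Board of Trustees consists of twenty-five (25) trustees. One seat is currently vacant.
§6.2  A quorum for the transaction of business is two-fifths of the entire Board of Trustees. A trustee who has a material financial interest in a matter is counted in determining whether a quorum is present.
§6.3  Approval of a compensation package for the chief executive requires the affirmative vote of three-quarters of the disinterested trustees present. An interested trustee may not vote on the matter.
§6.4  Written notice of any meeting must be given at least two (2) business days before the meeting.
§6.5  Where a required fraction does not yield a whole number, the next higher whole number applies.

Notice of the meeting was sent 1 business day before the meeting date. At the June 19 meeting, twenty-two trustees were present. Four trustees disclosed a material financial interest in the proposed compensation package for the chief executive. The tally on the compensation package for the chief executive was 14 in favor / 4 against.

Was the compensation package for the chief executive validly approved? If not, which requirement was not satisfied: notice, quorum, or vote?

Invalid — notice requirement not satisfied.

Notice: 1 business day given; 2 required (1 < 2). Not satisfied.
Quorum: 22 present (interested trustees count toward quorum); quorum is 10. Satisfied.
Vote: the compensation package for the chief executive requires three-fourths of the disinterested trustees present (22 − 4 = 18). 3/4 of 18 = 13.50, rounded up to 14, so 14 affirmative votes are needed; 14 voted in favor. Satisfied.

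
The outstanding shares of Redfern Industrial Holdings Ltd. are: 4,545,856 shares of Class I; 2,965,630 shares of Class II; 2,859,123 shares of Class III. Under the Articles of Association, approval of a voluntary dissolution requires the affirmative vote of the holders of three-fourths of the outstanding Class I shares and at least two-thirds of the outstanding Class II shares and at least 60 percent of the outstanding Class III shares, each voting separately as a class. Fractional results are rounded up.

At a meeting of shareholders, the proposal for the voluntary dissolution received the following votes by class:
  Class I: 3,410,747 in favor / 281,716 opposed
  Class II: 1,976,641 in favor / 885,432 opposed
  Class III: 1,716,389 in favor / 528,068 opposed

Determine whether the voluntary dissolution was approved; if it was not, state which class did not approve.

Not approved — the Class II shares did not give the required vote.

Class I: 3/4 of 4545856 = 3409392; 3,409,392 required, 3,410,747 in favor — approved.
Class II: 2/3 of 2965630 = 1977086.67, rounded up to 1977087; 1,977,087 required, 1,976,641 in favor — not approved.
Class III: 3/5 of 2859123 = 1715473.80, rounded up to 1715474; 1,715,474 required, 1,716,389 in favor — approved.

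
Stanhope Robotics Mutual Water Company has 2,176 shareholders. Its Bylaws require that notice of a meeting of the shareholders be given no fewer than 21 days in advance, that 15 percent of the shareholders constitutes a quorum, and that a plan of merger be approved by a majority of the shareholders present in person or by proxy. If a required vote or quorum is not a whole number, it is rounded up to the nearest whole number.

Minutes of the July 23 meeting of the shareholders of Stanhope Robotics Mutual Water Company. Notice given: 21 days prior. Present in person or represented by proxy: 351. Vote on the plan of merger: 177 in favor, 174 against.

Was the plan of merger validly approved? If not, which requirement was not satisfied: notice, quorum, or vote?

Valid — all requirements satisfied.

Notice: 21 days given; 21 required. Satisfied.
Quorum: 15% of 2,176 = 326.40, rounded up to 327; 351 present. Satisfied.
Vote: requires a majority of those present (351); a majority of 351 is 176, so 176 needed; 177 in favor. Satisfied.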